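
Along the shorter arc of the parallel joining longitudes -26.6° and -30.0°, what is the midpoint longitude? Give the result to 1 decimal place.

Signed shortest Δλ from -26.6° to -30.0° is -3.4°.
Midpoint longitude = -26.6° + (-3.4°)/2 = -26.6° − 1.7° = -28.3°.

-28.3°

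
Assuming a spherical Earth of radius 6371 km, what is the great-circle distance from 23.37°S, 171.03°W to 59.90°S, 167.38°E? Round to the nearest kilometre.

Δλ = 167.38 − -171.03 = 338.41°; wrapped into (−180°, 180°]: -21.59°.
Δφ = -59.90 − -23.37 = -36.53°.
a = sin²(Δφ/2) + cos φ₁ · cos φ₂ · sin²(Δλ/2) = 0.114377.
c = 2·atan2(√a, √(1−a)) = 0.69000 rad → d = 6371·c ≈ 4395.99 km.

4396 km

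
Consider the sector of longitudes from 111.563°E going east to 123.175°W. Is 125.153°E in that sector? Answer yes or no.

Yes

Band width going east from +111.563° to -123.175°: ((-123.175 − 111.563) mod 360) = 125.262°.
Offset of +125.153° east of the west edge: ((125.153 − 111.563) mod 360) = 13.590°.
13.590° ≤ 125.262° ⇒ inside.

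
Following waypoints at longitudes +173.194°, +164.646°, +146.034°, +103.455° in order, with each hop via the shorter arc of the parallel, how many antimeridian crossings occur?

Leg 1: +173.194° → +164.646°, shortest Δλ = -8.548° (west) — does not cross 180°.
Leg 2: +164.646° → +146.034°, shortest Δλ = -18.612° (west) — does not cross 180°.
Leg 3: +146.034° → +103.455°, shortest Δλ = -42.579° (west) — does not cross 180°.
Total crossings: 0.

0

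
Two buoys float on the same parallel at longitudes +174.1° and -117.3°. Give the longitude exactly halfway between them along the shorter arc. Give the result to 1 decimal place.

-151.6°

Signed shortest Δλ from +174.1° to -117.3° is +68.6°.
Midpoint longitude = +174.1° + (+68.6°)/2 = +174.1° + 34.3° = +208.4°.
Normalise into (−180°, 180°]: -151.6°.
(The naïve average (+174.1 + -117.3)/2 = 28.4° is on the wrong side of the globe.)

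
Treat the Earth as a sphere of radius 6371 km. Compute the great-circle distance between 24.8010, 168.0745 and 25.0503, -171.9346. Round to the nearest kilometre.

2014 km

Δλ = -171.9346 − 168.0745 = -340.0091°; wrapped into (−180°, 180°]: 19.9909°.
Δφ = 25.0503 − 24.8010 = 0.2493°.
a = sin²(Δφ/2) + cos φ₁ · cos φ₂ · sin²(Δλ/2) = 0.024780.
c = 2·atan2(√a, √(1−a)) = 0.31615 rad → d = 6371·c ≈ 2014.19 km.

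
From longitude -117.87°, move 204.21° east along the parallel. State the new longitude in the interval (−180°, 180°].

+86.34°

Start at -117.87°; shift +204.21° → +86.34°.
+86.34° already lies in (−180°, 180°].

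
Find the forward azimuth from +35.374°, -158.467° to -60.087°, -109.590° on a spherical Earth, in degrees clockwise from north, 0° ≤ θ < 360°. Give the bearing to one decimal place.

157.3°

Δλ = -109.590 − -158.467 = 48.877°.
θ = atan2( sin Δλ · cos φ₂ , cos φ₁ · sin φ₂ − sin φ₁ · cos φ₂ · cos Δλ )
  = atan2(0.37566, -0.89663) = 157.268° → normalised to [0°, 360°): 157.268°.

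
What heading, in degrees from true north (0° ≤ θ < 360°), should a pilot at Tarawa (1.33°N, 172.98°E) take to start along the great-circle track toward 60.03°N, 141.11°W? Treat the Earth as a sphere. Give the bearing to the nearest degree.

Δλ = -141.11 − 172.98 = -314.09°; wrapped into (−180°, 180°]: 45.91°.
θ = atan2( sin Δλ · cos φ₂ , cos φ₁ · sin φ₂ − sin φ₁ · cos φ₂ · cos Δλ )
  = atan2(0.35880, 0.85799) = 22.694° → normalised to [0°, 360°): 22.694°.

23°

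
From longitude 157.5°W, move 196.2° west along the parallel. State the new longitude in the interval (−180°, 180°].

6.3°E

Start at -157.5°; shift −196.2° → -353.7°.
-353.7° lies outside (−180°, 180°]; add 360° → +6.3°.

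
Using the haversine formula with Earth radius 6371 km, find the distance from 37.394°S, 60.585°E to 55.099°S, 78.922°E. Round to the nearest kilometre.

Δλ = 78.922 − 60.585 = 18.337°.
Δφ = -55.099 − -37.394 = -17.705°.
a = sin²(Δφ/2) + cos φ₁ · cos φ₂ · sin²(Δλ/2) = 0.035223.
c = 2·atan2(√a, √(1−a)) = 0.37760 rad → d = 6371·c ≈ 2405.67 km.

2406 km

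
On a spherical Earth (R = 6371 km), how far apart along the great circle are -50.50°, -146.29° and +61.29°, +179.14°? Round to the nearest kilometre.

Δλ = 179.14 − -146.29 = 325.43°; wrapped into (−180°, 180°]: -34.57°.
Δφ = 61.29 − -50.50 = 111.79°.
a = sin²(Δφ/2) + cos φ₁ · cos φ₂ · sin²(Δλ/2) = 0.712578.
c = 2·atan2(√a, √(1−a)) = 2.00993 rad → d = 6371·c ≈ 12805.27 km.

12805 km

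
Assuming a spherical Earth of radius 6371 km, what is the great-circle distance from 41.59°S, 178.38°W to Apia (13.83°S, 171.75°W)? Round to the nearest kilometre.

3153 km

Δλ = -171.75 − -178.38 = 6.63°.
Δφ = -13.83 − -41.59 = 27.76°.
a = sin²(Δφ/2) + cos φ₁ · cos φ₂ · sin²(Δλ/2) = 0.059975.
c = 2·atan2(√a, √(1−a)) = 0.49483 rad → d = 6371·c ≈ 3152.56 km.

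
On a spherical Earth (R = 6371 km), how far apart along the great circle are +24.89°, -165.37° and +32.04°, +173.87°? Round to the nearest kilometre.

Δλ = 173.87 − -165.37 = 339.24°; wrapped into (−180°, 180°]: -20.76°.
Δφ = 32.04 − 24.89 = 7.15°.
a = sin²(Δφ/2) + cos φ₁ · cos φ₂ · sin²(Δλ/2) = 0.028851.
c = 2·atan2(√a, √(1−a)) = 0.34136 rad → d = 6371·c ≈ 2174.83 km.

2175 km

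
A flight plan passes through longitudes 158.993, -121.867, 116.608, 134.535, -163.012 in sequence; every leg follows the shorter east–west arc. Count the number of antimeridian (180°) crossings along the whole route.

Leg 1: +158.993° → -121.867°, shortest Δλ = 79.14° (east) — crosses 180°.
Leg 2: -121.867° → +116.608°, shortest Δλ = -121.525° (west) — crosses 180°.
Leg 3: +116.608° → +134.535°, shortest Δλ = 17.927° (east) — does not cross 180°.
Leg 4: +134.535° → -163.012°, shortest Δλ = 62.453° (east) — crosses 180°.
Total crossings: 3.

3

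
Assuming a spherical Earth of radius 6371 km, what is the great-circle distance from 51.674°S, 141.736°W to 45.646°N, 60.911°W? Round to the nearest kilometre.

Δλ = -60.911 − -141.736 = 80.825°.
Δφ = 45.646 − -51.674 = 97.320°.
a = sin²(Δφ/2) + cos φ₁ · cos φ₂ · sin²(Δλ/2) = 0.745907.
c = 2·atan2(√a, √(1−a)) = 2.08497 rad → d = 6371·c ≈ 13283.33 km.

13283 km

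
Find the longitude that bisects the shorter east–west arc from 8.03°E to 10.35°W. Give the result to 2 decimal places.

Signed shortest Δλ from +8.03° to -10.35° is -18.38°.
Midpoint longitude = +8.03° + (-18.38°)/2 = +8.03° − 9.19° = -1.16°.

1.16°W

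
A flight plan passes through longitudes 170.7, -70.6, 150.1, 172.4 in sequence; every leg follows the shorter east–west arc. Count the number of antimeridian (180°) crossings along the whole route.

2

Leg 1: +170.7° → -70.6°, shortest Δλ = 118.7° (east) — crosses 180°.
Leg 2: -70.6° → +150.1°, shortest Δλ = -139.3° (west) — crosses 180°.
Leg 3: +150.1° → +172.4°, shortest Δλ = 22.3° (east) — does not cross 180°.
Total crossings: 2.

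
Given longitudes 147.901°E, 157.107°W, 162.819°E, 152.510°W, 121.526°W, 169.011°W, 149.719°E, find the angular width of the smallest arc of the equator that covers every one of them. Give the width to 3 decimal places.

90.573°

Sort the longitudes: -169.011°, -157.107°, -152.510°, -121.526°, +147.901°, +149.719°, +162.819°.
Eastward gaps between consecutive values (wrapping around): 11.904°, 4.597°, 30.984°, 269.427°, 1.818°, 13.100°, 28.170°.
Largest gap = 269.427° ⇒ minimal covering band is its complement: 360° − 269.427° = 90.573°.
Band runs from +147.901° eastward to -121.526°, crossing the antimeridian.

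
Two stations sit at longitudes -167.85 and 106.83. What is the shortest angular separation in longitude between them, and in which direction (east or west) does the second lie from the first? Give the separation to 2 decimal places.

85.32° west

Raw difference: 106.83 − -167.85 = 274.68°.
Normalise into (−180°, 180°]: 274.68° − 360° = -85.32°.
Negative ⇒ the second point lies to the west; separation 85.32°.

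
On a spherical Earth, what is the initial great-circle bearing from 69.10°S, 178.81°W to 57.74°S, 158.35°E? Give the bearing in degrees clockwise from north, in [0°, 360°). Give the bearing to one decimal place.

Δλ = 158.35 − -178.81 = 337.16°; wrapped into (−180°, 180°]: -22.84°.
θ = atan2( sin Δλ · cos φ₂ , cos φ₁ · sin φ₂ − sin φ₁ · cos φ₂ · cos Δλ )
  = atan2(-0.20718, 0.15788) = -52.692° → normalised to [0°, 360°): 307.308°.

307.3°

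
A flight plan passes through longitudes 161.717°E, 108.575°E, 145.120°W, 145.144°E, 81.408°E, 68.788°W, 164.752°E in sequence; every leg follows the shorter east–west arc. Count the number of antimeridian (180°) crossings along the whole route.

3

Leg 1: +161.717° → +108.575°, shortest Δλ = -53.142° (west) — does not cross 180°.
Leg 2: +108.575° → -145.120°, shortest Δλ = 106.305° (east) — crosses 180°.
Leg 3: -145.120° → +145.144°, shortest Δλ = -69.736° (west) — crosses 180°.
Leg 4: +145.144° → +81.408°, shortest Δλ = -63.736° (west) — does not cross 180°.
Leg 5: +81.408° → -68.788°, shortest Δλ = -150.196° (west) — does not cross 180°.
Leg 6: -68.788° → +164.752°, shortest Δλ = -126.46° (west) — crosses 180°.
Total crossings: 3.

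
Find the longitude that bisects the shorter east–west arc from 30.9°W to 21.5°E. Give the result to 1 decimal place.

4.7°W

Signed shortest Δλ from -30.9° to +21.5° is +52.4°.
Midpoint longitude = -30.9° + (+52.4°)/2 = -30.9° + 26.2° = -4.7°.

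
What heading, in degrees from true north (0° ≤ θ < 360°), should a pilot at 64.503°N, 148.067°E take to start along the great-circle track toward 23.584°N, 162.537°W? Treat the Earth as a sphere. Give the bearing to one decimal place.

117.8°

Δλ = -162.537 − 148.067 = -310.604°; wrapped into (−180°, 180°]: 49.396°.
θ = atan2( sin Δλ · cos φ₂ , cos φ₁ · sin φ₂ − sin φ₁ · cos φ₂ · cos Δλ )
  = atan2(0.69581, -0.36615) = 117.754° → normalised to [0°, 360°): 117.754°.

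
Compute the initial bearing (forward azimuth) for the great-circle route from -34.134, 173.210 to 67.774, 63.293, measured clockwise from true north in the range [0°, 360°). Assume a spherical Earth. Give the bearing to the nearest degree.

Δλ = 63.293 − 173.210 = -109.917°.
θ = atan2( sin Δλ · cos φ₂ , cos φ₁ · sin φ₂ − sin φ₁ · cos φ₂ · cos Δλ )
  = atan2(-0.35564, 0.69392) = -27.135° → normalised to [0°, 360°): 332.865°.

333°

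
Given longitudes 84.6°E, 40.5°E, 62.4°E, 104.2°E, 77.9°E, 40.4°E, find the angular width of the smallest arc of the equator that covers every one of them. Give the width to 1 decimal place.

63.8°

Sort the longitudes: +40.4°, +40.5°, +62.4°, +77.9°, +84.6°, +104.2°.
Eastward gaps between consecutive values (wrapping around): 0.1°, 21.9°, 15.5°, 6.7°, 19.6°, 296.2°.
Largest gap = 296.2° ⇒ minimal covering band is its complement: 360° − 296.2° = 63.8°.
Band runs from +40.4° eastward to +104.2°.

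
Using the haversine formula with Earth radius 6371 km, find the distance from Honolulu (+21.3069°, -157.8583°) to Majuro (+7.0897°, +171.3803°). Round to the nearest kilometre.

3662 km

Δλ = 171.3803 − -157.8583 = 329.2386°; wrapped into (−180°, 180°]: -30.7614°.
Δφ = 7.0897 − 21.3069 = -14.2172°.
a = sin²(Δφ/2) + cos φ₁ · cos φ₂ · sin²(Δλ/2) = 0.080352.
c = 2·atan2(√a, √(1−a)) = 0.57481 rad → d = 6371·c ≈ 3662.12 km.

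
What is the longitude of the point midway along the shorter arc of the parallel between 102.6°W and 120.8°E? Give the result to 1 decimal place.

Signed shortest Δλ from -102.6° to +120.8° is -136.6°.
Midpoint longitude = -102.6° + (-136.6°)/2 = -102.6° − 68.3° = -170.9°.
(The naïve average (-102.6 + +120.8)/2 = 9.1° is on the wrong side of the globe.)

170.9°W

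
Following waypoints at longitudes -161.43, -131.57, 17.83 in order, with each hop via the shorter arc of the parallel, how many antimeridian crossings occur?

0

Leg 1: -161.43° → -131.57°, shortest Δλ = 29.86° (east) — does not cross 180°.
Leg 2: -131.57° → +17.83°, shortest Δλ = 149.4° (east) — does not cross 180°.
Total crossings: 0.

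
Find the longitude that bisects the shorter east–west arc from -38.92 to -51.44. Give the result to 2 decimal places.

Signed shortest Δλ from -38.92° to -51.44° is -12.52°.
Midpoint longitude = -38.92° + (-12.52°)/2 = -38.92° − 6.26° = -45.18°.

-45.18°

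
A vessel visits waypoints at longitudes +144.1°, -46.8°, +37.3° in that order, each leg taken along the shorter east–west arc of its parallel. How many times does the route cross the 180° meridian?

1

Leg 1: +144.1° → -46.8°, shortest Δλ = 169.1° (east) — crosses 180°.
Leg 2: -46.8° → +37.3°, shortest Δλ = 84.1° (east) — does not cross 180°.
Total crossings: 1.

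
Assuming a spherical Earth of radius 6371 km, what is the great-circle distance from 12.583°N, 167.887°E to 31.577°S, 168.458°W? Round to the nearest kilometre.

Δλ = -168.458 − 167.887 = -336.345°; wrapped into (−180°, 180°]: 23.655°.
Δφ = -31.577 − 12.583 = -44.160°.
a = sin²(Δφ/2) + cos φ₁ · cos φ₂ · sin²(Δλ/2) = 0.176233.
c = 2·atan2(√a, √(1−a)) = 0.86645 rad → d = 6371·c ≈ 5520.16 km.

5520 km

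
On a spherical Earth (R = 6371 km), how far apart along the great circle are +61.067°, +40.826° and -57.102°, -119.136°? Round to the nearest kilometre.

18794 km

Δλ = -119.136 − 40.826 = -159.962°.
Δφ = -57.102 − 61.067 = -118.169°.
a = sin²(Δφ/2) + cos φ₁ · cos φ₂ · sin²(Δλ/2) = 0.990850.
c = 2·atan2(√a, √(1−a)) = 2.94999 rad → d = 6371·c ≈ 18794.38 km.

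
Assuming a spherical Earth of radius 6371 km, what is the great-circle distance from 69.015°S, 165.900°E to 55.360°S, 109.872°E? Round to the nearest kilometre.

Δλ = 109.872 − 165.900 = -56.028°.
Δφ = -55.360 − -69.015 = 13.655°.
a = sin²(Δφ/2) + cos φ₁ · cos φ₂ · sin²(Δλ/2) = 0.059040.
c = 2·atan2(√a, √(1−a)) = 0.49088 rad → d = 6371·c ≈ 3127.38 km.

3127 km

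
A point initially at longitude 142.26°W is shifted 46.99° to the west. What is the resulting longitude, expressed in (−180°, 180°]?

Start at -142.26°; shift −46.99° → -189.25°.
-189.25° lies outside (−180°, 180°]; add 360° → +170.75°.

170.75°E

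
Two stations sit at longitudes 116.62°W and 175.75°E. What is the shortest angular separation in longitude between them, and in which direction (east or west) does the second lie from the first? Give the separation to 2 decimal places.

67.63° west

Raw difference: 175.75 − -116.62 = 292.37°.
Normalise into (−180°, 180°]: 292.37° − 360° = -67.63°.
Negative ⇒ the second point lies to the west; separation 67.63°.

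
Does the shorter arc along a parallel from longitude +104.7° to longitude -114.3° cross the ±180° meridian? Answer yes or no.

Naïve |-114.3 − 104.7| = 219.0° > 180°, so the shorter arc goes the other way round — across 180°.
Signed shortest Δλ = ((-114.3 − 104.7 + 180) mod 360) − 180 = 141.0°.
Going east by 141.0° from +104.7° passes through 180° before reaching -114.3°.

Yes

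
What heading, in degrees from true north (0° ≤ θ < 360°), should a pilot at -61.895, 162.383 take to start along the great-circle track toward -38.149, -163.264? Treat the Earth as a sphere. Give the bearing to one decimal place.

Δλ = -163.264 − 162.383 = -325.647°; wrapped into (−180°, 180°]: 34.353°.
θ = atan2( sin Δλ · cos φ₂ , cos φ₁ · sin φ₂ − sin φ₁ · cos φ₂ · cos Δλ )
  = atan2(0.44376, 0.28169) = 57.594° → normalised to [0°, 360°): 57.594°.

57.6°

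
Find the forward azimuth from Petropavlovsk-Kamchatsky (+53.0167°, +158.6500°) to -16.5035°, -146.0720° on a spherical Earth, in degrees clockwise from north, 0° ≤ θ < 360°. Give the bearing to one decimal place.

127.6°

Δλ = -146.0720 − 158.6500 = -304.7220°; wrapped into (−180°, 180°]: 55.2780°.
θ = atan2( sin Δλ · cos φ₂ , cos φ₁ · sin φ₂ − sin φ₁ · cos φ₂ · cos Δλ )
  = atan2(0.78806, -0.60715) = 127.612° → normalised to [0°, 360°): 127.612°.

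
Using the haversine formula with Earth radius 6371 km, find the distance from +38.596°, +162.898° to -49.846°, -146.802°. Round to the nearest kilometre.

Δλ = -146.802 − 162.898 = -309.700°; wrapped into (−180°, 180°]: 50.300°.
Δφ = -49.846 − 38.596 = -88.442°.
a = sin²(Δφ/2) + cos φ₁ · cos φ₂ · sin²(Δλ/2) = 0.577434.
c = 2·atan2(√a, √(1−a)) = 1.72629 rad → d = 6371·c ≈ 10998.19 km.

10998 km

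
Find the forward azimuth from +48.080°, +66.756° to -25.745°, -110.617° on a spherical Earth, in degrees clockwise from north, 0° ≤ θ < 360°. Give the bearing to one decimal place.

Δλ = -110.617 − 66.756 = -177.373°.
θ = atan2( sin Δλ · cos φ₂ , cos φ₁ · sin φ₂ − sin φ₁ · cos φ₂ · cos Δλ )
  = atan2(-0.04128, 0.37932) = -6.212° → normalised to [0°, 360°): 353.788°.

353.8°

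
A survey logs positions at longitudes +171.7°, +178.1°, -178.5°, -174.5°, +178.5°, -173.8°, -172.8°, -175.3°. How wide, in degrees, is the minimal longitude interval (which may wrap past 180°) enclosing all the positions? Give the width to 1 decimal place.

15.5°

Sort the longitudes: -178.5°, -175.3°, -174.5°, -173.8°, -172.8°, +171.7°, +178.1°, +178.5°.
Eastward gaps between consecutive values (wrapping around): 3.2°, 0.8°, 0.7°, 1.0°, 344.5°, 6.4°, 0.4°, 3.0°.
Largest gap = 344.5° ⇒ minimal covering band is its complement: 360° − 344.5° = 15.5°.
Band runs from +171.7° eastward to -172.8°, crossing the antimeridian.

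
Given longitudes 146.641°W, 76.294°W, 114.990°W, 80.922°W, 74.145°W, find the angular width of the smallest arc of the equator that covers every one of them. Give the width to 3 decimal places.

Sort the longitudes: -146.641°, -114.990°, -80.922°, -76.294°, -74.145°.
Eastward gaps between consecutive values (wrapping around): 31.651°, 34.068°, 4.628°, 2.149°, 287.504°.
Largest gap = 287.504° ⇒ minimal covering band is its complement: 360° − 287.504° = 72.496°.
Band runs from -146.641° eastward to -74.145°.

72.496°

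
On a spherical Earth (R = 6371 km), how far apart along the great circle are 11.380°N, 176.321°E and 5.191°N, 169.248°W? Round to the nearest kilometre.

Δλ = -169.248 − 176.321 = -345.569°; wrapped into (−180°, 180°]: 14.431°.
Δφ = 5.191 − 11.380 = -6.189°.
a = sin²(Δφ/2) + cos φ₁ · cos φ₂ · sin²(Δλ/2) = 0.018316.
c = 2·atan2(√a, √(1−a)) = 0.27151 rad → d = 6371·c ≈ 1729.78 km.

1730 km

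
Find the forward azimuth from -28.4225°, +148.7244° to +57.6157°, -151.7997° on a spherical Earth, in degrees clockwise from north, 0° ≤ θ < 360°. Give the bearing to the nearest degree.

28°

Δλ = -151.7997 − 148.7244 = -300.5241°; wrapped into (−180°, 180°]: 59.4759°.
θ = atan2( sin Δλ · cos φ₂ , cos φ₁ · sin φ₂ − sin φ₁ · cos φ₂ · cos Δλ )
  = atan2(0.46137, 0.87216) = 27.879° → normalised to [0°, 360°): 27.879°.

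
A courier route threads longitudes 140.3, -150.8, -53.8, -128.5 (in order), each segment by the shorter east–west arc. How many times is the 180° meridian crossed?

1

Leg 1: +140.3° → -150.8°, shortest Δλ = 68.9° (east) — crosses 180°.
Leg 2: -150.8° → -53.8°, shortest Δλ = 97.0° (east) — does not cross 180°.
Leg 3: -53.8° → -128.5°, shortest Δλ = -74.7° (west) — does not cross 180°.
Total crossings: 1.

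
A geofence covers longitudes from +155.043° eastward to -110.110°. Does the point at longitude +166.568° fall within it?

Yes

Band width going east from +155.043° to -110.110°: ((-110.110 − 155.043) mod 360) = 94.847°.
Offset of +166.568° east of the west edge: ((166.568 − 155.043) mod 360) = 11.525°.
11.525° ≤ 94.847° ⇒ inside.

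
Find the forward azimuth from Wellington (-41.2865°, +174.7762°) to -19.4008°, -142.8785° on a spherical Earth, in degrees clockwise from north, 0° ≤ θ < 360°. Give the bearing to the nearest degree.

Δλ = -142.8785 − 174.7762 = -317.6547°; wrapped into (−180°, 180°]: 42.3453°.
θ = atan2( sin Δλ · cos φ₂ , cos φ₁ · sin φ₂ − sin φ₁ · cos φ₂ · cos Δλ )
  = atan2(0.63535, 0.21038) = 71.679° → normalised to [0°, 360°): 71.679°.

72°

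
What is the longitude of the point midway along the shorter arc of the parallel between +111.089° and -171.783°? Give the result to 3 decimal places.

+149.653°

Signed shortest Δλ from +111.089° to -171.783° is +77.128°.
Midpoint longitude = +111.089° + (+77.128°)/2 = +111.089° + 38.564° = +149.653°.
(The naïve average (+111.089 + -171.783)/2 = -30.347° is on the wrong side of the globe.)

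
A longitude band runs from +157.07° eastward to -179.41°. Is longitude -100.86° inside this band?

No

Band width going east from +157.07° to -179.41°: ((-179.41 − 157.07) mod 360) = 23.52°.
Offset of -100.86° east of the west edge: ((-100.86 − 157.07) mod 360) = 102.07°.
102.07° > 23.52° ⇒ outside.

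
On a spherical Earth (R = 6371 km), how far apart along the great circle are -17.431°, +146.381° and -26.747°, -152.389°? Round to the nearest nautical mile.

Δλ = -152.389 − 146.381 = -298.770°; wrapped into (−180°, 180°]: 61.230°.
Δφ = -26.747 − -17.431 = -9.316°.
a = sin²(Δφ/2) + cos φ₁ · cos φ₂ · sin²(Δλ/2) = 0.227562.
c = 2·atan2(√a, √(1−a)) = 0.99455 rad → d = 6371·c ≈ 6336.31 km ≈ 3421.33 nmi.

3421 nmi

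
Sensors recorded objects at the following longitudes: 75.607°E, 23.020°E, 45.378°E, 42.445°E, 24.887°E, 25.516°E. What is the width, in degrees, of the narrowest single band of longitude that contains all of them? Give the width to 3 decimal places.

Sort the longitudes: +23.020°, +24.887°, +25.516°, +42.445°, +45.378°, +75.607°.
Eastward gaps between consecutive values (wrapping around): 1.867°, 0.629°, 16.929°, 2.933°, 30.229°, 307.413°.
Largest gap = 307.413° ⇒ minimal covering band is its complement: 360° − 307.413° = 52.587°.
Band runs from +23.020° eastward to +75.607°.

52.587°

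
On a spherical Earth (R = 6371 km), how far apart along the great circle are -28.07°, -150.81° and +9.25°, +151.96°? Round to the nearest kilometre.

Δλ = 151.96 − -150.81 = 302.77°; wrapped into (−180°, 180°]: -57.23°.
Δφ = 9.25 − -28.07 = 37.32°.
a = sin²(Δφ/2) + cos φ₁ · cos φ₂ · sin²(Δλ/2) = 0.302124.
c = 2·atan2(√a, √(1−a)) = 1.16391 rad → d = 6371·c ≈ 7415.27 km.

7415 km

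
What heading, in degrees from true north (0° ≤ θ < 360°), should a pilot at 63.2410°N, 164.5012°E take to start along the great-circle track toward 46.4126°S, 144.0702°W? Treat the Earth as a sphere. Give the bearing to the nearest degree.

143°

Δλ = -144.0702 − 164.5012 = -308.5714°; wrapped into (−180°, 180°]: 51.4286°.
θ = atan2( sin Δλ · cos φ₂ , cos φ₁ · sin φ₂ − sin φ₁ · cos φ₂ · cos Δλ )
  = atan2(0.53904, -0.70995) = 142.792° → normalised to [0°, 360°): 142.792°.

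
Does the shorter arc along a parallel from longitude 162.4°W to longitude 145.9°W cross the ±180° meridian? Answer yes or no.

Signed shortest Δλ = ((-145.9 − -162.4 + 180) mod 360) − 180 = 16.5°.
Going east by 16.5° from -162.4° reaches -145.9° without touching 180°.

No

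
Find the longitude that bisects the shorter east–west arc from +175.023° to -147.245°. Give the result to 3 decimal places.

Signed shortest Δλ from +175.023° to -147.245° is +37.732°.
Midpoint longitude = +175.023° + (+37.732°)/2 = +175.023° + 18.866° = +193.889°.
Normalise into (−180°, 180°]: -166.111°.
(The naïve average (+175.023 + -147.245)/2 = 13.889° is on the wrong side of the globe.)

-166.111°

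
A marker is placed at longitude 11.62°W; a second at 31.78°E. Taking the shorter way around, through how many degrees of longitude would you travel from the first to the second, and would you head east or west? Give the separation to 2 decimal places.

Raw difference: 31.78 − -11.62 = 43.4°.
Normalise into (−180°, 180°]: 43.4° stays 43.4°.
Positive ⇒ the second point lies to the east; separation 43.40°.

43.40° east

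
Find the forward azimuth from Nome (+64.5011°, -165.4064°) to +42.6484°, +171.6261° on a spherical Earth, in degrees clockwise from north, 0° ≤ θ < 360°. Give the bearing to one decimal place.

221.9°

Δλ = 171.6261 − -165.4064 = 337.0325°; wrapped into (−180°, 180°]: -22.9675°.
θ = atan2( sin Δλ · cos φ₂ , cos φ₁ · sin φ₂ − sin φ₁ · cos φ₂ · cos Δλ )
  = atan2(-0.28701, -0.31959) = -138.075° → normalised to [0°, 360°): 221.925°.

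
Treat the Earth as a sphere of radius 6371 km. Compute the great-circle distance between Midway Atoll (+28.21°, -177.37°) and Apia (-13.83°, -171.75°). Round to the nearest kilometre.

4714 km

Δλ = -171.75 − -177.37 = 5.62°.
Δφ = -13.83 − 28.21 = -42.04°.
a = sin²(Δφ/2) + cos φ₁ · cos φ₂ · sin²(Δλ/2) = 0.130718.
c = 2·atan2(√a, √(1−a)) = 0.73986 rad → d = 6371·c ≈ 4713.63 km.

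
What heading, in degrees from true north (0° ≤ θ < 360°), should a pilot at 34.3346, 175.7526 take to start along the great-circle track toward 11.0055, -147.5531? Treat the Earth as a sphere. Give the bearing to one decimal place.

Δλ = -147.5531 − 175.7526 = -323.3057°; wrapped into (−180°, 180°]: 36.6943°.
θ = atan2( sin Δλ · cos φ₂ , cos φ₁ · sin φ₂ − sin φ₁ · cos φ₂ · cos Δλ )
  = atan2(0.58656, -0.28630) = 116.017° → normalised to [0°, 360°): 116.017°.

116.0°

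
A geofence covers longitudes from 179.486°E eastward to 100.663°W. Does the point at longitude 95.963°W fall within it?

Band width going east from +179.486° to -100.663°: ((-100.663 − 179.486) mod 360) = 79.851°.
Offset of -95.963° east of the west edge: ((-95.963 − 179.486) mod 360) = 84.551°.
84.551° > 79.851° ⇒ outside.

No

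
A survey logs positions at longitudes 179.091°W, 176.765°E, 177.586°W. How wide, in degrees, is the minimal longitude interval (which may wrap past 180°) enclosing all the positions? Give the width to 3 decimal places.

Sort the longitudes: -179.091°, -177.586°, +176.765°.
Eastward gaps between consecutive values (wrapping around): 1.505°, 354.351°, 4.144°.
Largest gap = 354.351° ⇒ minimal covering band is its complement: 360° − 354.351° = 5.649°.
Band runs from +176.765° eastward to -177.586°, crossing the antimeridian.

5.649°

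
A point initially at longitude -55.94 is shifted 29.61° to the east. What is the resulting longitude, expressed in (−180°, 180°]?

-26.33°

Start at -55.94°; shift +29.61° → -26.33°.
-26.33° already lies in (−180°, 180°].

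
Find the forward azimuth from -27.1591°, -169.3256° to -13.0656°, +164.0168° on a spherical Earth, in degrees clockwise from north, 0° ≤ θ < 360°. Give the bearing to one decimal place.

294.2°

Δλ = 164.0168 − -169.3256 = 333.3424°; wrapped into (−180°, 180°]: -26.6576°.
θ = atan2( sin Δλ · cos φ₂ , cos φ₁ · sin φ₂ − sin φ₁ · cos φ₂ · cos Δλ )
  = atan2(-0.43704, 0.19624) = -65.819° → normalised to [0°, 360°): 294.181°.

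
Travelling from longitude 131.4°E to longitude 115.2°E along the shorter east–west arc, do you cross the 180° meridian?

No

Signed shortest Δλ = ((115.2 − 131.4 + 180) mod 360) − 180 = -16.2°.
Going west by 16.2° from +131.4° reaches +115.2° without touching 180°.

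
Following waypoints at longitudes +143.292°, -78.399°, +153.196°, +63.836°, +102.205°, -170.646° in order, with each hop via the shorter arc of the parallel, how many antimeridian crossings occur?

3

Leg 1: +143.292° → -78.399°, shortest Δλ = 138.309° (east) — crosses 180°.
Leg 2: -78.399° → +153.196°, shortest Δλ = -128.405° (west) — crosses 180°.
Leg 3: +153.196° → +63.836°, shortest Δλ = -89.36° (west) — does not cross 180°.
Leg 4: +63.836° → +102.205°, shortest Δλ = 38.369° (east) — does not cross 180°.
Leg 5: +102.205° → -170.646°, shortest Δλ = 87.149° (east) — crosses 180°.
Total crossings: 3.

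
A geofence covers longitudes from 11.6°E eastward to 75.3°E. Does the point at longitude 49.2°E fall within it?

Band width going east from +11.6° to +75.3°: ((75.3 − 11.6) mod 360) = 63.7°.
Offset of +49.2° east of the west edge: ((49.2 − 11.6) mod 360) = 37.6°.
37.6° ≤ 63.7° ⇒ inside.

Yes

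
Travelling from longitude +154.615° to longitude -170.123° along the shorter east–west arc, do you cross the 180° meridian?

Yes

Naïve |-170.123 − 154.615| = 324.738° > 180°, so the shorter arc goes the other way round — across 180°.
Signed shortest Δλ = ((-170.123 − 154.615 + 180) mod 360) − 180 = 35.262°.
Going east by 35.262° from +154.615° passes through 180° before reaching -170.123°.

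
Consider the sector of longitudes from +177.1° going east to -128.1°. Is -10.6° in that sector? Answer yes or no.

No

Band width going east from +177.1° to -128.1°: ((-128.1 − 177.1) mod 360) = 54.8°.
Offset of -10.6° east of the west edge: ((-10.6 − 177.1) mod 360) = 172.3°.
172.3° > 54.8° ⇒ outside.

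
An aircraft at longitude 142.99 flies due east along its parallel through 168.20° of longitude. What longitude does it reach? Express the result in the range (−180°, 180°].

-48.81°

Start at +142.99°; shift +168.20° → +311.19°.
+311.19° lies outside (−180°, 180°]; subtract 360° → -48.81°.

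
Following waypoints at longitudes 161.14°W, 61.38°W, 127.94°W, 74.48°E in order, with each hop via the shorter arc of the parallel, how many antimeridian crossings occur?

Leg 1: -161.14° → -61.38°, shortest Δλ = 99.76° (east) — does not cross 180°.
Leg 2: -61.38° → -127.94°, shortest Δλ = -66.56° (west) — does not cross 180°.
Leg 3: -127.94° → +74.48°, shortest Δλ = -157.58° (west) — crosses 180°.
Total crossings: 1.

1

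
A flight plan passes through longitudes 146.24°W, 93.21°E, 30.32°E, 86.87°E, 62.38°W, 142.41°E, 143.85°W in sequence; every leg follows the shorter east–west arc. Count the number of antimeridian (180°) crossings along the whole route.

3

Leg 1: -146.24° → +93.21°, shortest Δλ = -120.55° (west) — crosses 180°.
Leg 2: +93.21° → +30.32°, shortest Δλ = -62.89° (west) — does not cross 180°.
Leg 3: +30.32° → +86.87°, shortest Δλ = 56.55° (east) — does not cross 180°.
Leg 4: +86.87° → -62.38°, shortest Δλ = -149.25° (west) — does not cross 180°.
Leg 5: -62.38° → +142.41°, shortest Δλ = -155.21° (west) — crosses 180°.
Leg 6: +142.41° → -143.85°, shortest Δλ = 73.74° (east) — crosses 180°.
Total crossings: 3.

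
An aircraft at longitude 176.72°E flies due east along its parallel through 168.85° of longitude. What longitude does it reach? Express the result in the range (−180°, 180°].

Start at +176.72°; shift +168.85° → +345.57°.
+345.57° lies outside (−180°, 180°]; subtract 360° → -14.43°.

14.43°W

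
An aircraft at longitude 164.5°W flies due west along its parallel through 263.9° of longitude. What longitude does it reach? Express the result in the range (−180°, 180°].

Start at -164.5°; shift −263.9° → -428.4°.
-428.4° lies outside (−180°, 180°]; add 360° → -68.4°.

68.4°W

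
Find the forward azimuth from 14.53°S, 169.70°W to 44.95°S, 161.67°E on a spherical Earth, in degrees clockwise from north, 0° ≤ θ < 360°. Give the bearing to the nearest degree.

Δλ = 161.67 − -169.70 = 331.37°; wrapped into (−180°, 180°]: -28.63°.
θ = atan2( sin Δλ · cos φ₂ , cos φ₁ · sin φ₂ − sin φ₁ · cos φ₂ · cos Δλ )
  = atan2(-0.33911, -0.52804) = -147.292° → normalised to [0°, 360°): 212.708°.

213°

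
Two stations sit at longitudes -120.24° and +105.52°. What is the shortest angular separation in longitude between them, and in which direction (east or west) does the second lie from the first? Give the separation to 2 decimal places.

Raw difference: 105.52 − -120.24 = 225.76°.
Normalise into (−180°, 180°]: 225.76° − 360° = -134.24°.
Negative ⇒ the second point lies to the west; separation 134.24°.

134.24° west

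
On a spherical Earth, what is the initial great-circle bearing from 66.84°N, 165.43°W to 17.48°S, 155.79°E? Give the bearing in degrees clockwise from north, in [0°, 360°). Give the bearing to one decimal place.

216.7°

Δλ = 155.79 − -165.43 = 321.22°; wrapped into (−180°, 180°]: -38.78°.
θ = atan2( sin Δλ · cos φ₂ , cos φ₁ · sin φ₂ − sin φ₁ · cos φ₂ · cos Δλ )
  = atan2(-0.59741, -0.80177) = -143.310° → normalised to [0°, 360°): 216.690°.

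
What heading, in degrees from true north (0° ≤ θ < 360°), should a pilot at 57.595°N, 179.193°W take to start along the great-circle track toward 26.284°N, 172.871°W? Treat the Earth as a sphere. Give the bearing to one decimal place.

Δλ = -172.871 − -179.193 = 6.322°.
θ = atan2( sin Δλ · cos φ₂ , cos φ₁ · sin φ₂ − sin φ₁ · cos φ₂ · cos Δλ )
  = atan2(0.09873, -0.51508) = 169.149° → normalised to [0°, 360°): 169.149°.

169.1°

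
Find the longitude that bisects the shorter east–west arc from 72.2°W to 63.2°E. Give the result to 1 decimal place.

4.5°W

Signed shortest Δλ from -72.2° to +63.2° is +135.4°.
Midpoint longitude = -72.2° + (+135.4°)/2 = -72.2° + 67.7° = -4.5°.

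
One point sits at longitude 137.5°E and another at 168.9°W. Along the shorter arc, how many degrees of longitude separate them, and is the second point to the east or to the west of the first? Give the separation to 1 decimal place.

53.6° east

Raw difference: -168.9 − 137.5 = -306.4°.
Normalise into (−180°, 180°]: -306.4° + 360° = 53.6°.
Positive ⇒ the second point lies to the east; separation 53.6°.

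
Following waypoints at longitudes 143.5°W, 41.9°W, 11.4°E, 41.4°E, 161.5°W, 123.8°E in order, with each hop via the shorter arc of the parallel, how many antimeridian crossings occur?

2

Leg 1: -143.5° → -41.9°, shortest Δλ = 101.6° (east) — does not cross 180°.
Leg 2: -41.9° → +11.4°, shortest Δλ = 53.3° (east) — does not cross 180°.
Leg 3: +11.4° → +41.4°, shortest Δλ = 30.0° (east) — does not cross 180°.
Leg 4: +41.4° → -161.5°, shortest Δλ = 157.1° (east) — crosses 180°.
Leg 5: -161.5° → +123.8°, shortest Δλ = -74.7° (west) — crosses 180°.
Total crossings: 2.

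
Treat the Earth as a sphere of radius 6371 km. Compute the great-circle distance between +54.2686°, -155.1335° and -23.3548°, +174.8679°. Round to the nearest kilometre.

9096 km

Δλ = 174.8679 − -155.1335 = 330.0014°; wrapped into (−180°, 180°]: -29.9986°.
Δφ = -23.3548 − 54.2686 = -77.6234°.
a = sin²(Δφ/2) + cos φ₁ · cos φ₂ · sin²(Δλ/2) = 0.428743.
c = 2·atan2(√a, √(1−a)) = 1.42780 rad → d = 6371·c ≈ 9096.48 km.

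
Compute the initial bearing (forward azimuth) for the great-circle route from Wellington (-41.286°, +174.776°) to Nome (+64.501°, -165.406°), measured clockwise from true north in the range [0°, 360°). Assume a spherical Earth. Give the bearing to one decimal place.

Δλ = -165.406 − 174.776 = -340.182°; wrapped into (−180°, 180°]: 19.818°.
θ = atan2( sin Δλ · cos φ₂ , cos φ₁ · sin φ₂ − sin φ₁ · cos φ₂ · cos Δλ )
  = atan2(0.14595, 0.94546) = 8.776° → normalised to [0°, 360°): 8.776°.

8.8°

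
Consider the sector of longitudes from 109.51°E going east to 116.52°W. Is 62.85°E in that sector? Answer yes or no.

No

Band width going east from +109.51° to -116.52°: ((-116.52 − 109.51) mod 360) = 133.97°.
Offset of +62.85° east of the west edge: ((62.85 − 109.51) mod 360) = 313.34°.
313.34° > 133.97° ⇒ outside.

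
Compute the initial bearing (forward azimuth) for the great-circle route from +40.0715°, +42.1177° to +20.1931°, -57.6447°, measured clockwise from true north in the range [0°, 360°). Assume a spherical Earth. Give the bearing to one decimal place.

Δλ = -57.6447 − 42.1177 = -99.7624°.
θ = atan2( sin Δλ · cos φ₂ , cos φ₁ · sin φ₂ − sin φ₁ · cos φ₂ · cos Δλ )
  = atan2(-0.92494, 0.36660) = -68.379° → normalised to [0°, 360°): 291.621°.

291.6°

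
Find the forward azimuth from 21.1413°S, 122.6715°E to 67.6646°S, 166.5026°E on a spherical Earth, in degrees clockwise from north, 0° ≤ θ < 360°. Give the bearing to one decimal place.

Δλ = 166.5026 − 122.6715 = 43.8311°.
θ = atan2( sin Δλ · cos φ₂ , cos φ₁ · sin φ₂ − sin φ₁ · cos φ₂ · cos Δλ )
  = atan2(0.26318, -0.76384) = 160.989° → normalised to [0°, 360°): 160.989°.

161.0°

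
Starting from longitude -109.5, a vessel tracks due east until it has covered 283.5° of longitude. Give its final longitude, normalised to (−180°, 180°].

Start at -109.5°; shift +283.5° → +174.0°.
+174.0° already lies in (−180°, 180°].

+174.0°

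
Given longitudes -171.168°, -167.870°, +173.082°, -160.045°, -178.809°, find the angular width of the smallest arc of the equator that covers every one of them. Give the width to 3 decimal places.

Sort the longitudes: -178.809°, -171.168°, -167.870°, -160.045°, +173.082°.
Eastward gaps between consecutive values (wrapping around): 7.641°, 3.298°, 7.825°, 333.127°, 8.109°.
Largest gap = 333.127° ⇒ minimal covering band is its complement: 360° − 333.127° = 26.873°.
Band runs from +173.082° eastward to -160.045°, crossing the antimeridian.

26.873°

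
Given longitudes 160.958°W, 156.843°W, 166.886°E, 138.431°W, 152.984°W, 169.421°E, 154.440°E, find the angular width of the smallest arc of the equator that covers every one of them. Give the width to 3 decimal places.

67.129°

Sort the longitudes: -160.958°, -156.843°, -152.984°, -138.431°, +154.440°, +166.886°, +169.421°.
Eastward gaps between consecutive values (wrapping around): 4.115°, 3.859°, 14.553°, 292.871°, 12.446°, 2.535°, 29.621°.
Largest gap = 292.871° ⇒ minimal covering band is its complement: 360° − 292.871° = 67.129°.
Band runs from +154.440° eastward to -138.431°, crossing the antimeridian.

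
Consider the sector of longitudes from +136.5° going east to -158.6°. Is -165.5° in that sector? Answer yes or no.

Band width going east from +136.5° to -158.6°: ((-158.6 − 136.5) mod 360) = 64.9°.
Offset of -165.5° east of the west edge: ((-165.5 − 136.5) mod 360) = 58.0°.
58.0° ≤ 64.9° ⇒ inside.

Yes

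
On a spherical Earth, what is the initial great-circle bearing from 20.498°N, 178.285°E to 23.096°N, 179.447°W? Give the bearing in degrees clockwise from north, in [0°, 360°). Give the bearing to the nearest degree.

39°

Δλ = -179.447 − 178.285 = -357.732°; wrapped into (−180°, 180°]: 2.268°.
θ = atan2( sin Δλ · cos φ₂ , cos φ₁ · sin φ₂ − sin φ₁ · cos φ₂ · cos Δλ )
  = atan2(0.03640, 0.04558) = 38.612° → normalised to [0°, 360°): 38.612°.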